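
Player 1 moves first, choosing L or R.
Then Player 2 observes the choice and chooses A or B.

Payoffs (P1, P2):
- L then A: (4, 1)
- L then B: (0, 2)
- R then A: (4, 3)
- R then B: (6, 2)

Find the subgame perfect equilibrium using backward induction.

P1 plays R, P2 plays B after L and A after R; Payoff (4, 3)

Work:
Backward induction:
After L: P2 chooses B → P1 gets 0
After R: P2 chooses A → P1 gets 4
P1 chooses R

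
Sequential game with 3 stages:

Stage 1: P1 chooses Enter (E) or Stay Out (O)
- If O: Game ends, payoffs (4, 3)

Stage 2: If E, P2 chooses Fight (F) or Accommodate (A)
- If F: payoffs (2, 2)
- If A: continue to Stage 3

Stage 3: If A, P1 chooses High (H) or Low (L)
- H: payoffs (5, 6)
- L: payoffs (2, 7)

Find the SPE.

SPE: (E, A, H); Outcome (5, 6)

Work:
Stage 3: P1 chooses H (5 vs 2)
Stage 2: P2: F->2, A->6 (anticipating H). Choose A
Stage 1: P1: O->4, E->5 (anticipating A, H). Choose E
SPE path: E -> A -> H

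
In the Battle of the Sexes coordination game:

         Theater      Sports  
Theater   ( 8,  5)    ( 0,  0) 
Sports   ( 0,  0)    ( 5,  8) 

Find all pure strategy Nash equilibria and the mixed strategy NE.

Pure NE: (Theater, Theater) and (Sports, Sports); Mixed NE: p = 0.6154, q = 0.3846

Work:
Check pure NE:
(Theater, Theater): (8, 5) - no unilateral deviation beneficial
(Sports, Sports): (5, 8) - no unilateral deviation beneficial
Mixed NE: P1 plays Theater with p = 0.6154, P2 plays Theater with q = 0.3846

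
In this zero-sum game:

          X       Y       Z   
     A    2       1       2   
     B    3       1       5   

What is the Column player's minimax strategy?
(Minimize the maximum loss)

Column should play Y, value = 1

Work:
Column player minimizes Row's maximum payoff:
Column X: max payoff to Row = 3
Column Y: max payoff to Row = 1
Column Z: max payoff to Row = 5
Minimum is 1, achieved by column Y.
Minimax strategy: Y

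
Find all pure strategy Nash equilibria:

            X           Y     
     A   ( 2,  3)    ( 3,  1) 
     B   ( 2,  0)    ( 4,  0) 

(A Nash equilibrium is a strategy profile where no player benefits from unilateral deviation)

Nash equilibrium: (A, X), (B, X), (B, Y)

Work:
Best responses:
  P1 vs X: payoffs [2, 2] → best response A/B (payoff 2)
  P1 vs Y: payoffs [3, 4] → best response B (payoff 4)
  P2 vs A: payoffs [3, 1] → best response X (payoff 3)
  P2 vs B: payoffs [0, 0] → best response X/Y (payoff 0)
Mutual best responses: (A,X), (B,X), (B,Y) → Nash equilibria.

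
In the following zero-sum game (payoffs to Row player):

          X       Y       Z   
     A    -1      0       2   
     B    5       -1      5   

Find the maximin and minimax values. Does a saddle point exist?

Maximin = -1, Minimax = 0, Saddle: False

Work:
Row minimums: [-1, -1] → maximin = -1
Column maximums: [5, 0, 5] → minimax = 0
No saddle point (maximin ≠ minimax). Mixed strategy needed.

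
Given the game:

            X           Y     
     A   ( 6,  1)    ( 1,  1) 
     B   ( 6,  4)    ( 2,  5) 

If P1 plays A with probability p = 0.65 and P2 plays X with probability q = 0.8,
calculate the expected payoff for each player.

E[P1] = 5.07, E[P2] = 2.12

Work:
E[P1] = p·q·π₁(A,X) + p·(1-q)·π₁(A,Y) + (1-p)·q·π₁(B,X) + (1-p)·(1-q)·π₁(B,Y)
= 0.65·0.8·6 + 0.65·0.2·1 + 0.35·0.8·6 + 0.35·0.2·2
= 5.07

E[P2] = 2.12 (similar calculation)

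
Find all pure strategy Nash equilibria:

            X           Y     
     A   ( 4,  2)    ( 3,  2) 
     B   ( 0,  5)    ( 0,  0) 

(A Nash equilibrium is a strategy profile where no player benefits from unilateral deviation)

Nash equilibrium: (A, X), (A, Y)

Work:
Best responses:
  P1 vs X: payoffs [4, 0] → best response A (payoff 4)
  P1 vs Y: payoffs [3, 0] → best response A (payoff 3)
  P2 vs A: payoffs [2, 2] → best response X/Y (payoff 2)
  P2 vs B: payoffs [5, 0] → best response X (payoff 5)
Mutual best responses: (A,X), (A,Y) → Nash equilibria.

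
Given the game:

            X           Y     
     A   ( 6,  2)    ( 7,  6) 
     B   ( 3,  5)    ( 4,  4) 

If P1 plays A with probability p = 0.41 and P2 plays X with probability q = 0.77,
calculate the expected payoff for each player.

E[P1] = 4.46, E[P2] = 4.0115

Work:
E[P1] = p·q·π₁(A,X) + p·(1-q)·π₁(A,Y) + (1-p)·q·π₁(B,X) + (1-p)·(1-q)·π₁(B,Y)
= 0.41·0.77·6 + 0.41·0.23·7 + 0.59·0.77·3 + 0.59·0.23·4
= 4.46

E[P2] = 4.0115 (similar calculation)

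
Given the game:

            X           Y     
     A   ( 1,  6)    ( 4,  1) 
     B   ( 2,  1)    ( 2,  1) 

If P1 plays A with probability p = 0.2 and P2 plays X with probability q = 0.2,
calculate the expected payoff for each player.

E[P1] = 2.28, E[P2] = 1.2

Work:
E[P1] = p·q·π₁(A,X) + p·(1-q)·π₁(A,Y) + (1-p)·q·π₁(B,X) + (1-p)·(1-q)·π₁(B,Y)
= 0.2·0.2·1 + 0.2·0.8·4 + 0.8·0.2·2 + 0.8·0.8·2
= 2.28

E[P2] = 1.2 (similar calculation)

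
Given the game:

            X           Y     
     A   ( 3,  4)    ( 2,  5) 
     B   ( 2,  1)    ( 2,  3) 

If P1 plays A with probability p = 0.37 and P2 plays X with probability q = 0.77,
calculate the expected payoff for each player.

E[P1] = 2.2849, E[P2] = 2.4849

Work:
E[P1] = p·q·π₁(A,X) + p·(1-q)·π₁(A,Y) + (1-p)·q·π₁(B,X) + (1-p)·(1-q)·π₁(B,Y)
= 0.37·0.77·3 + 0.37·0.23·2 + 0.63·0.77·2 + 0.63·0.23·2
= 2.2849

E[P2] = 2.4849 (similar calculation)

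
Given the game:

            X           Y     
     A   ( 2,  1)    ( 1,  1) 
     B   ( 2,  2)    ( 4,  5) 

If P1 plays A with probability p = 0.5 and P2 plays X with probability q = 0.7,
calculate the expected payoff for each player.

E[P1] = 2.15, E[P2] = 1.95

Work:
E[P1] = p·q·π₁(A,X) + p·(1-q)·π₁(A,Y) + (1-p)·q·π₁(B,X) + (1-p)·(1-q)·π₁(B,Y)
= 0.5·0.7·2 + 0.5·0.3·1 + 0.5·0.7·2 + 0.5·0.3·4
= 2.15

E[P2] = 1.95 (similar calculation)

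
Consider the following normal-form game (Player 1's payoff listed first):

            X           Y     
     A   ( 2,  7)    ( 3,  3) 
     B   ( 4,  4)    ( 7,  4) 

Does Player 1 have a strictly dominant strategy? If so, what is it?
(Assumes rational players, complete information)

Yes, Player 1's strictly dominant strategy is B

Work:
A strategy strictly dominates another if it gives a strictly higher payoff against every opponent action. Compare each pair of P1's strategies column-by-column:
  A vs B: [2 vs 4, 3 vs 7] → A does not strictly dominate B (column X: 2 ≤ 4)
  B vs A: [4 vs 2, 7 vs 3] → B strictly dominates A
B strictly dominates every other strategy → strictly dominant.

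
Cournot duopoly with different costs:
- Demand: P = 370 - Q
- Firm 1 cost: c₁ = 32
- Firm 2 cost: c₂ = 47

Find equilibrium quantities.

q₁* = 117.67, q₂* = 102.67

Work:
Reaction: q₁ = (370 - 32 - q₂)/2
Reaction: q₂ = (370 - 47 - q₁)/2
Solve simultaneously:
q₁* = (370 - 2×32 + 47)/3 = 117.67
q₂* = (370 - 2×47 + 32)/3 = 102.67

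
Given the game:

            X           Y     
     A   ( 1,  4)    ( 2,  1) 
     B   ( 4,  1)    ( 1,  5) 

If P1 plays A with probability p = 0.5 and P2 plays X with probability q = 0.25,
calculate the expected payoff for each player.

E[P1] = 1.75, E[P2] = 2.875

Work:
E[P1] = p·q·π₁(A,X) + p·(1-q)·π₁(A,Y) + (1-p)·q·π₁(B,X) + (1-p)·(1-q)·π₁(B,Y)
= 0.5·0.25·1 + 0.5·0.75·2 + 0.5·0.25·4 + 0.5·0.75·1
= 1.75

E[P2] = 2.875 (similar calculation)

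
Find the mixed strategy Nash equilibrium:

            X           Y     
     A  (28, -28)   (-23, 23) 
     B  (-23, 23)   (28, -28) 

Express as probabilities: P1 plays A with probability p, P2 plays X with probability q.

p = 0.5, q = 0.5

Work:
Find probabilities that make opponent indifferent:
P2 chooses q to make P1 indifferent between A and B
P1 chooses p to make P2 indifferent between X and Y
Mixed NE: P1 plays (A: 0.5, B: 0.5), P2 plays (X: 0.5, Y: 0.5)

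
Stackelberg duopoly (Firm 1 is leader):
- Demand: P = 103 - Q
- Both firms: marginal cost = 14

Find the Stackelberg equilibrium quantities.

q₁* (leader) = 44.5, q₂* (follower) = 22.25

Work:
Follower's reaction: q₂ = (a - c - q₁)/2
Leader substitutes: π₁ = q₁·(a - q₁ - (a-c-q₁)/2 - c)
FOC: q₁* = (103 - 14)/2 = 44.50
Then: q₂* = (103 - 14 - 44.5)/2 = 22.25
Leader has first-mover advantage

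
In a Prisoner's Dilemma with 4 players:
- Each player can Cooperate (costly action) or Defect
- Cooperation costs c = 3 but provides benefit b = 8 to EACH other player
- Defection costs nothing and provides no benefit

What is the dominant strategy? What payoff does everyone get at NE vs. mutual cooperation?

Dominant: Defect; NE payoff = 0; Coop payoff = 21

Work:
Defect dominates (saves cost c = 3, benefit to others is external)
NE: All defect → everyone gets 0
If all cooperate: each receives (3)×8 - 3 = 21
Social dilemma: 21 > 0 but NE gives 0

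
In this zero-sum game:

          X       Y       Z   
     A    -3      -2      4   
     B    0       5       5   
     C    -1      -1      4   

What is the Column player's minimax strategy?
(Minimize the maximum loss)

Column should play X, value = 0

Work:
Column player minimizes Row's maximum payoff:
Column X: max payoff to Row = 0
Column Y: max payoff to Row = 5
Column Z: max payoff to Row = 5
Minimum is 0, achieved by column X.
Minimax strategy: X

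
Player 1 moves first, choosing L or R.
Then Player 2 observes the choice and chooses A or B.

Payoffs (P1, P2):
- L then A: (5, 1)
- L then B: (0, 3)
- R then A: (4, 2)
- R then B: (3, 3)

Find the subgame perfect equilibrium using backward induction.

P1 plays R, P2 plays B after L and B after R; Payoff (3, 3)

Work:
Backward induction:
After L: P2 chooses B → P1 gets 0
After R: P2 chooses B → P1 gets 3
P1 chooses R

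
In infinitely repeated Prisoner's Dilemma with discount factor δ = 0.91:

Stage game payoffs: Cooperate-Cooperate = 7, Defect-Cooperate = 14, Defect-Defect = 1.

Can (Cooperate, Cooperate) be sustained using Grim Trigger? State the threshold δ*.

δ* = 0.5385; since δ = 0.91 ≥ 0.5385, cooperation can be sustained

Work:
For Grim Trigger:
Cooperate forever: 7/(1-δ)
Defect then punished: 14 + 1·δ/(1-δ)
Need: 7/(1-δ) ≥ 14 + 1·δ/(1-δ)
Solving: δ ≥ (T-R)/(T-P) = (14-7)/(14-1) = 0.5385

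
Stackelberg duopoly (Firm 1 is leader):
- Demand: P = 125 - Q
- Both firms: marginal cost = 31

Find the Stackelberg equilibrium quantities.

q₁* (leader) = 47.0, q₂* (follower) = 23.5

Work:
Follower's reaction: q₂ = (a - c - q₁)/2
Leader substitutes: π₁ = q₁·(a - q₁ - (a-c-q₁)/2 - c)
FOC: q₁* = (125 - 31)/2 = 47.00
Then: q₂* = (125 - 31 - 47.0)/2 = 23.50
Leader has first-mover advantage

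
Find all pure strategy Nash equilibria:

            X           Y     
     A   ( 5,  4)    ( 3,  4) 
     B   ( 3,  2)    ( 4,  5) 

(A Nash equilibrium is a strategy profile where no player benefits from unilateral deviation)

Nash equilibrium: (A, X), (B, Y)

Work:
Best responses:
  P1 vs X: payoffs [5, 3] → best response A (payoff 5)
  P1 vs Y: payoffs [3, 4] → best response B (payoff 4)
  P2 vs A: payoffs [4, 4] → best response X/Y (payoff 4)
  P2 vs B: payoffs [2, 5] → best response Y (payoff 5)
Mutual best responses: (A,X), (B,Y) → Nash equilibria.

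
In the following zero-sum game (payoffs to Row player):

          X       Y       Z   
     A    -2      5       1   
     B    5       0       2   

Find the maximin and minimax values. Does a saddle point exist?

Maximin = 0, Minimax = 2, Saddle: False

Work:
Row minimums: [-2, 0] → maximin = 0
Column maximums: [5, 5, 2] → minimax = 2
No saddle point (maximin ≠ minimax). Mixed strategy needed.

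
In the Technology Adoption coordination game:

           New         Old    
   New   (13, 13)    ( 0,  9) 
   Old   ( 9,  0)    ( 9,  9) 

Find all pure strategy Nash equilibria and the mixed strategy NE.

Pure NE: (New, New) and (Old, Old); Mixed NE: p = 0.6923, q = 0.6923

Work:
Check pure NE:
(New, New): (13, 13) - no unilateral deviation beneficial
(Old, Old): (9, 9) - no unilateral deviation beneficial
Mixed NE: P1 plays New with p = 0.6923, P2 plays New with q = 0.6923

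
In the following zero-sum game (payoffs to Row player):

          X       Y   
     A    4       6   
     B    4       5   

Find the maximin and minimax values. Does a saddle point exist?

Maximin = 4, Minimax = 4, Saddle: True

Work:
Row minimums: [4, 4] → maximin = 4
Column maximums: [4, 6] → minimax = 4
Saddle point exists! Game value = 4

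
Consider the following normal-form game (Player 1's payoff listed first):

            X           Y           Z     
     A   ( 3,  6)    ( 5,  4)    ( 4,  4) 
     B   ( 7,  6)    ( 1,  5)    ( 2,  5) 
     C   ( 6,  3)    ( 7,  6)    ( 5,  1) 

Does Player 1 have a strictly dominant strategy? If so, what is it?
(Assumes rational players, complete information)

No strictly dominant strategy exists for Player 1

Work:
A strategy strictly dominates another if it gives a strictly higher payoff against every opponent action. Compare each pair of P1's strategies column-by-column:
  A vs B: [3 vs 7, 5 vs 1, 4 vs 2] → A does not strictly dominate B (column X: 3 ≤ 7)
  A vs C: [3 vs 6, 5 vs 7, 4 vs 5] → A does not strictly dominate C (column X: 3 ≤ 6)
  B vs A: [7 vs 3, 1 vs 5, 2 vs 4] → B does not strictly dominate A (column Y: 1 ≤ 5)
  B vs C: [7 vs 6, 1 vs 7, 2 vs 5] → B does not strictly dominate C (column Y: 1 ≤ 7)
  C vs A: [6 vs 3, 7 vs 5, 5 vs 4] → C strictly dominates A
  C vs B: [6 vs 7, 7 vs 1, 5 vs 2] → C does not strictly dominate B (column X: 6 ≤ 7)
No single strategy strictly dominates all others → no strictly dominant strategy.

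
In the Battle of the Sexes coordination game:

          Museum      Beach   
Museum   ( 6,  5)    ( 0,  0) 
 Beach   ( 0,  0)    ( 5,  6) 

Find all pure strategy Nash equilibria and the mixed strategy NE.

Pure NE: (Museum, Museum) and (Beach, Beach); Mixed NE: p = 0.5455, q = 0.4545

Work:
Check pure NE:
(Museum, Museum): (6, 5) - no unilateral deviation beneficial
(Beach, Beach): (5, 6) - no unilateral deviation beneficial
Mixed NE: P1 plays Museum with p = 0.5455, P2 plays Museum with q = 0.4545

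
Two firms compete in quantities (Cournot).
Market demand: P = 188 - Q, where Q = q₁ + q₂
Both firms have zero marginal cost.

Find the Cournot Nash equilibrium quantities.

q₁* = q₂* = 62.67; P* = 62.67

Work:
Profit: π_i = P·q_i = (a - q_i - q_j)·q_i
FOC: ∂π_i/∂q_i = a - 2q_i - q_j = 0
Reaction function: q_i = (188 - q_j)/2
Symmetry: q* = 188/3 = 62.67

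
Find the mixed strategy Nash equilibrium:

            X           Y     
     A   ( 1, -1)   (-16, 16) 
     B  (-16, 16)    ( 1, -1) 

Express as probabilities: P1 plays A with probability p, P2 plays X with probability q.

p = 0.5, q = 0.5

Work:
Find probabilities that make opponent indifferent:
P2 chooses q to make P1 indifferent between A and B
P1 chooses p to make P2 indifferent between X and Y
Mixed NE: P1 plays (A: 0.5, B: 0.5), P2 plays (X: 0.5, Y: 0.5)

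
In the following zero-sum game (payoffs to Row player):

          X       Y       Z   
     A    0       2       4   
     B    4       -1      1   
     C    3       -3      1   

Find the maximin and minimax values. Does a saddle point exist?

Maximin = 0, Minimax = 2, Saddle: False

Work:
Row minimums: [0, -1, -3] → maximin = 0
Column maximums: [4, 2, 4] → minimax = 2
No saddle point (maximin ≠ minimax). Mixed strategy needed.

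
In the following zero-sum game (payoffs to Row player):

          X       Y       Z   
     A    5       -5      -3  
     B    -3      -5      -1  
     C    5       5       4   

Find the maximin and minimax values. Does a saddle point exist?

Maximin = 4, Minimax = 4, Saddle: True

Work:
Row minimums: [-5, -5, 4] → maximin = 4
Column maximums: [5, 5, 4] → minimax = 4
Saddle point exists! Game value = 4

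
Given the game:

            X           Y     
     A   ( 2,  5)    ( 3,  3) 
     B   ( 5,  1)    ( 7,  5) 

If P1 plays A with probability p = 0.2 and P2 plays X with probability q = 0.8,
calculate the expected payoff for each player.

E[P1] = 4.76, E[P2] = 2.36

Work:
E[P1] = p·q·π₁(A,X) + p·(1-q)·π₁(A,Y) + (1-p)·q·π₁(B,X) + (1-p)·(1-q)·π₁(B,Y)
= 0.2·0.8·2 + 0.2·0.2·3 + 0.8·0.8·5 + 0.8·0.2·7
= 4.76

E[P2] = 2.36 (similar calculation)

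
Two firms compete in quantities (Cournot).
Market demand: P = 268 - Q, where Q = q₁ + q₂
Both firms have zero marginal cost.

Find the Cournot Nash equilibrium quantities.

q₁* = q₂* = 89.33; P* = 89.33

Work:
Profit: π_i = P·q_i = (a - q_i - q_j)·q_i
FOC: ∂π_i/∂q_i = a - 2q_i - q_j = 0
Reaction function: q_i = (268 - q_j)/2
Symmetry: q* = 268/3 = 89.33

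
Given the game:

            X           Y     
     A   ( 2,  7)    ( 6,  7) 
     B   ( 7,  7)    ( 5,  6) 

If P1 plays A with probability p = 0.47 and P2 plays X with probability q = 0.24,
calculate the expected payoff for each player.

E[P1] = 5.2732, E[P2] = 6.5972

Work:
E[P1] = p·q·π₁(A,X) + p·(1-q)·π₁(A,Y) + (1-p)·q·π₁(B,X) + (1-p)·(1-q)·π₁(B,Y)
= 0.47·0.24·2 + 0.47·0.76·6 + 0.53·0.24·7 + 0.53·0.76·5
= 5.2732

E[P2] = 6.5972 (similar calculation)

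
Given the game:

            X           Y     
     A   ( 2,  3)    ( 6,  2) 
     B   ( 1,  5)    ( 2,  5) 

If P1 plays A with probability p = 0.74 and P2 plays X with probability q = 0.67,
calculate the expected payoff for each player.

E[P1] = 2.8026, E[P2] = 3.2758

Work:
E[P1] = p·q·π₁(A,X) + p·(1-q)·π₁(A,Y) + (1-p)·q·π₁(B,X) + (1-p)·(1-q)·π₁(B,Y)
= 0.74·0.67·2 + 0.74·0.33·6 + 0.26·0.67·1 + 0.26·0.33·2
= 2.8026

E[P2] = 3.2758 (similar calculation)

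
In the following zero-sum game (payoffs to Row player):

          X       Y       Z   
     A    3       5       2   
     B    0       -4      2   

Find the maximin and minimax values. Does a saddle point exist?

Maximin = 2, Minimax = 2, Saddle: True

Work:
Row minimums: [2, -4] → maximin = 2
Column maximums: [3, 5, 2] → minimax = 2
Saddle point exists! Game value = 2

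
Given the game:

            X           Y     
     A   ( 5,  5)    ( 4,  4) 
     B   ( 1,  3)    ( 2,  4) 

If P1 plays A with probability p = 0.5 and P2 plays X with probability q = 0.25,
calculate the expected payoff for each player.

E[P1] = 3.0, E[P2] = 4.0

Work:
E[P1] = p·q·π₁(A,X) + p·(1-q)·π₁(A,Y) + (1-p)·q·π₁(B,X) + (1-p)·(1-q)·π₁(B,Y)
= 0.5·0.25·5 + 0.5·0.75·4 + 0.5·0.25·1 + 0.5·0.75·2
= 3.0

E[P2] = 4.0 (similar calculation)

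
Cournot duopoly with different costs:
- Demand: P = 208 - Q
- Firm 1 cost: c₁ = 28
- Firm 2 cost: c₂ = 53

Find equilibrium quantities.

q₁* = 68.33, q₂* = 43.33

Work:
Reaction: q₁ = (208 - 28 - q₂)/2
Reaction: q₂ = (208 - 53 - q₁)/2
Solve simultaneously:
q₁* = (208 - 2×28 + 53)/3 = 68.33
q₂* = (208 - 2×53 + 28)/3 = 43.33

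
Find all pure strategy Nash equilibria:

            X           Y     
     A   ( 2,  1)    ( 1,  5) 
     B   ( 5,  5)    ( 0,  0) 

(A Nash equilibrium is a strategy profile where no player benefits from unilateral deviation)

Nash equilibrium: (A, Y), (B, X)

Work:
Best responses:
  P1 vs X: payoffs [2, 5] → best response B (payoff 5)
  P1 vs Y: payoffs [1, 0] → best response A (payoff 1)
  P2 vs A: payoffs [1, 5] → best response Y (payoff 5)
  P2 vs B: payoffs [5, 0] → best response X (payoff 5)
Mutual best responses: (A,Y), (B,X) → Nash equilibria.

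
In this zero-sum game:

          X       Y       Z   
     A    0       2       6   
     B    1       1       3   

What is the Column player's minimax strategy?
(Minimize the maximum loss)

Column should play X, value = 1

Work:
Column player minimizes Row's maximum payoff:
Column X: max payoff to Row = 1
Column Y: max payoff to Row = 2
Column Z: max payoff to Row = 6
Minimum is 1, achieved by column X.
Minimax strategy: X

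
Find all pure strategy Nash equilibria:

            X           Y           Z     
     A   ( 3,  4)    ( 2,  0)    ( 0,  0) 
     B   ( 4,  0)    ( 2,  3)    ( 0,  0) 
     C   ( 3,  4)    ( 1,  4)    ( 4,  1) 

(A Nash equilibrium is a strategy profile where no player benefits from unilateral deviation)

Nash equilibrium: (B, Y)

Work:
Best responses:
  P1 vs X: payoffs [3, 4, 3] → best response B (payoff 4)
  P1 vs Y: payoffs [2, 2, 1] → best response A/B (payoff 2)
  P1 vs Z: payoffs [0, 0, 4] → best response C (payoff 4)
  P2 vs A: payoffs [4, 0, 0] → best response X (payoff 4)
  P2 vs B: payoffs [0, 3, 0] → best response Y (payoff 3)
  P2 vs C: payoffs [4, 4, 1] → best response X/Y (payoff 4)
Mutual best responses: (B,Y) → Nash equilibria.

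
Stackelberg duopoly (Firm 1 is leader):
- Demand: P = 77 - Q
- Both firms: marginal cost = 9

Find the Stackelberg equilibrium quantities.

q₁* (leader) = 34.0, q₂* (follower) = 17.0

Work:
Follower's reaction: q₂ = (a - c - q₁)/2
Leader substitutes: π₁ = q₁·(a - q₁ - (a-c-q₁)/2 - c)
FOC: q₁* = (77 - 9)/2 = 34.00
Then: q₂* = (77 - 9 - 34.0)/2 = 17.00
Leader has first-mover advantage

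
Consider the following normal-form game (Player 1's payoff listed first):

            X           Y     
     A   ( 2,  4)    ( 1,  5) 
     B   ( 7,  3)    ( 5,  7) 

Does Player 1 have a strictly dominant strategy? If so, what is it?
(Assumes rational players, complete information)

Yes, Player 1's strictly dominant strategy is B

Work:
A strategy strictly dominates another if it gives a strictly higher payoff against every opponent action. Compare each pair of P1's strategies column-by-column:
  A vs B: [2 vs 7, 1 vs 5] → A does not strictly dominate B (column X: 2 ≤ 7)
  B vs A: [7 vs 2, 5 vs 1] → B strictly dominates A
B strictly dominates every other strategy → strictly dominant.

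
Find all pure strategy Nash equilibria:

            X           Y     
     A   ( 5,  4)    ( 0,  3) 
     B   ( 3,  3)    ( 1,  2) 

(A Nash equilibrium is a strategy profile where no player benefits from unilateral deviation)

Nash equilibrium: (A, X)

Work:
Best responses:
  P1 vs X: payoffs [5, 3] → best response A (payoff 5)
  P1 vs Y: payoffs [0, 1] → best response B (payoff 1)
  P2 vs A: payoffs [4, 3] → best response X (payoff 4)
  P2 vs B: payoffs [3, 2] → best response X (payoff 3)
Mutual best responses: (A,X) → Nash equilibria.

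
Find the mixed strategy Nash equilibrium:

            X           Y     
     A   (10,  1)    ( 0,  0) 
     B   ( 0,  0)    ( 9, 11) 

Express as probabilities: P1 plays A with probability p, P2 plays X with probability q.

p = 0.9167, q = 0.4737

Work:
Find probabilities that make opponent indifferent:
P2 chooses q to make P1 indifferent between A and B
P1 chooses p to make P2 indifferent between X and Y
Mixed NE: P1 plays (A: 0.9167, B: 0.0833), P2 plays (X: 0.4737, Y: 0.5263)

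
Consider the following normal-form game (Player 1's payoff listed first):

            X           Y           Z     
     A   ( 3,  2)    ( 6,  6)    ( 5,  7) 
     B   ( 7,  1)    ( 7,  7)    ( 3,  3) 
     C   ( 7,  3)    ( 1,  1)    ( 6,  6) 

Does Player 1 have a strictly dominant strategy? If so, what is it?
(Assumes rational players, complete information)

No strictly dominant strategy exists for Player 1

Work:
A strategy strictly dominates another if it gives a strictly higher payoff against every opponent action. Compare each pair of P1's strategies column-by-column:
  A vs B: [3 vs 7, 6 vs 7, 5 vs 3] → A does not strictly dominate B (column X: 3 ≤ 7)
  A vs C: [3 vs 7, 6 vs 1, 5 vs 6] → A does not strictly dominate C (column X: 3 ≤ 7)
  B vs A: [7 vs 3, 7 vs 6, 3 vs 5] → B does not strictly dominate A (column Z: 3 ≤ 5)
  B vs C: [7 vs 7, 7 vs 1, 3 vs 6] → B does not strictly dominate C (column X: 7 ≤ 7)
  C vs A: [7 vs 3, 1 vs 6, 6 vs 5] → C does not strictly dominate A (column Y: 1 ≤ 6)
  C vs B: [7 vs 7, 1 vs 7, 6 vs 3] → C does not strictly dominate B (column X: 7 ≤ 7)
No single strategy strictly dominates all others → no strictly dominant strategy.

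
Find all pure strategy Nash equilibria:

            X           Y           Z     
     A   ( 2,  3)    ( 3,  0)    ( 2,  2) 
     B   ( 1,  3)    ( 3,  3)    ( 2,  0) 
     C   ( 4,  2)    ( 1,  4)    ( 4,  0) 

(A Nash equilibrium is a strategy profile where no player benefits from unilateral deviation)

Nash equilibrium: (B, Y)

Work:
Best responses:
  P1 vs X: payoffs [2, 1, 4] → best response C (payoff 4)
  P1 vs Y: payoffs [3, 3, 1] → best response A/B (payoff 3)
  P1 vs Z: payoffs [2, 2, 4] → best response C (payoff 4)
  P2 vs A: payoffs [3, 0, 2] → best response X (payoff 3)
  P2 vs B: payoffs [3, 3, 0] → best response X/Y (payoff 3)
  P2 vs C: payoffs [2, 4, 0] → best response Y (payoff 4)
Mutual best responses: (B,Y) → Nash equilibria.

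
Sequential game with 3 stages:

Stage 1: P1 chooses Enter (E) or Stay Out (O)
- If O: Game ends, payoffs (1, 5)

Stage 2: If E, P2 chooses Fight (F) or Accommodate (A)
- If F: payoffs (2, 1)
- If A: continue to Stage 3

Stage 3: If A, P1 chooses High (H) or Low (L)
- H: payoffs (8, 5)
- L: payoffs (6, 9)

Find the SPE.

SPE: (E, A, H); Outcome (8, 5)

Work:
Stage 3: P1 chooses H (8 vs 6)
Stage 2: P2: F->1, A->5 (anticipating H). Choose A
Stage 1: P1: O->1, E->8 (anticipating A, H). Choose E
SPE path: E -> A -> H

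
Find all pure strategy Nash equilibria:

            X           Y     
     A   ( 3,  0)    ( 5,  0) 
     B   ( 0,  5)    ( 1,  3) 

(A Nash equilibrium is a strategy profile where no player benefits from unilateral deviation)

Nash equilibrium: (A, X), (A, Y)

Work:
Best responses:
  P1 vs X: payoffs [3, 0] → best response A (payoff 3)
  P1 vs Y: payoffs [5, 1] → best response A (payoff 5)
  P2 vs A: payoffs [0, 0] → best response X/Y (payoff 0)
  P2 vs B: payoffs [5, 3] → best response X (payoff 5)
Mutual best responses: (A,X), (A,Y) → Nash equilibria.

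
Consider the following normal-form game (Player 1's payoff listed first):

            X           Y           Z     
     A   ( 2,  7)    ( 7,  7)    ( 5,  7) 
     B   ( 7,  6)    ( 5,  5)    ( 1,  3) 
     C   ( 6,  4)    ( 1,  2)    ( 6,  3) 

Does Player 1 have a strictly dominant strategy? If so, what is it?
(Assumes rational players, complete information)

No strictly dominant strategy exists for Player 1

Work:
A strategy strictly dominates another if it gives a strictly higher payoff against every opponent action. Compare each pair of P1's strategies column-by-column:
  A vs B: [2 vs 7, 7 vs 5, 5 vs 1] → A does not strictly dominate B (column X: 2 ≤ 7)
  A vs C: [2 vs 6, 7 vs 1, 5 vs 6] → A does not strictly dominate C (column X: 2 ≤ 6)
  B vs A: [7 vs 2, 5 vs 7, 1 vs 5] → B does not strictly dominate A (column Y: 5 ≤ 7)
  B vs C: [7 vs 6, 5 vs 1, 1 vs 6] → B does not strictly dominate C (column Z: 1 ≤ 6)
  C vs A: [6 vs 2, 1 vs 7, 6 vs 5] → C does not strictly dominate A (column Y: 1 ≤ 7)
  C vs B: [6 vs 7, 1 vs 5, 6 vs 1] → C does not strictly dominate B (column X: 6 ≤ 7)
No single strategy strictly dominates all others → no strictly dominant strategy.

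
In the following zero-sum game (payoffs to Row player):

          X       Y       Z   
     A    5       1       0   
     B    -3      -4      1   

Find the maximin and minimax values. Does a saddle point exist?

Maximin = 0, Minimax = 1, Saddle: False

Work:
Row minimums: [0, -4] → maximin = 0
Column maximums: [5, 1, 1] → minimax = 1
No saddle point (maximin ≠ minimax). Mixed strategy needed.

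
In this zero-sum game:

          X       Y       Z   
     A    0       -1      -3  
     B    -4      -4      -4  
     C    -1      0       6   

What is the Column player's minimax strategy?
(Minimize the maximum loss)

Column should play X or Y (all achieve the minimum), value = 0

Work:
Column player minimizes Row's maximum payoff:
Column X: max payoff to Row = 0
Column Y: max payoff to Row = 0
Column Z: max payoff to Row = 6
Minimum is 0, achieved by columns X, Y (tied).
Each of X or Y is a minimax strategy.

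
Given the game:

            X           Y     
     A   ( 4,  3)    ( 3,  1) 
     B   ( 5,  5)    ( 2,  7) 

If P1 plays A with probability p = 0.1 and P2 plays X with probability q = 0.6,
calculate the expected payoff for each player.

E[P1] = 3.78, E[P2] = 5.44

Work:
E[P1] = p·q·π₁(A,X) + p·(1-q)·π₁(A,Y) + (1-p)·q·π₁(B,X) + (1-p)·(1-q)·π₁(B,Y)
= 0.1·0.6·4 + 0.1·0.4·3 + 0.9·0.6·5 + 0.9·0.4·2
= 3.78

E[P2] = 5.44 (similar calculation)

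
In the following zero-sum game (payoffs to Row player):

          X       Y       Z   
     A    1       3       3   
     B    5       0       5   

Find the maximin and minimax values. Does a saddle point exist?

Maximin = 1, Minimax = 3, Saddle: False

Work:
Row minimums: [1, 0] → maximin = 1
Column maximums: [5, 3, 5] → minimax = 3
No saddle point (maximin ≠ minimax). Mixed strategy needed.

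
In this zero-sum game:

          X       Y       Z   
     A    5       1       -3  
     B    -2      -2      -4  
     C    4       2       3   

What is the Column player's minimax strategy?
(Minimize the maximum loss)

Column should play Y, value = 2

Work:
Column player minimizes Row's maximum payoff:
Column X: max payoff to Row = 5
Column Y: max payoff to Row = 2
Column Z: max payoff to Row = 3
Minimum is 2, achieved by column Y.
Minimax strategy: Y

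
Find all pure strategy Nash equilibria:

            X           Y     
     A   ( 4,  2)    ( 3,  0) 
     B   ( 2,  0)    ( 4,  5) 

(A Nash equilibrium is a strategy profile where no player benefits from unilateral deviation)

Nash equilibrium: (A, X), (B, Y)

Work:
Best responses:
  P1 vs X: payoffs [4, 2] → best response A (payoff 4)
  P1 vs Y: payoffs [3, 4] → best response B (payoff 4)
  P2 vs A: payoffs [2, 0] → best response X (payoff 2)
  P2 vs B: payoffs [0, 5] → best response Y (payoff 5)
Mutual best responses: (A,X), (B,Y) → Nash equilibria.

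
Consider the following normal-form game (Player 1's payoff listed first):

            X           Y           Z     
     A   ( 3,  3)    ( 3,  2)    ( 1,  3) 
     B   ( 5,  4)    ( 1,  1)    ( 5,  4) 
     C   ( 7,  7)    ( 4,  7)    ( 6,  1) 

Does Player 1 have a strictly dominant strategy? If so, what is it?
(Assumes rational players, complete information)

Yes, Player 1's strictly dominant strategy is C

Work:
A strategy strictly dominates another if it gives a strictly higher payoff against every opponent action. Compare each pair of P1's strategies column-by-column:
  A vs B: [3 vs 5, 3 vs 1, 1 vs 5] → A does not strictly dominate B (column X: 3 ≤ 5)
  A vs C: [3 vs 7, 3 vs 4, 1 vs 6] → A does not strictly dominate C (column X: 3 ≤ 7)
  B vs A: [5 vs 3, 1 vs 3, 5 vs 1] → B does not strictly dominate A (column Y: 1 ≤ 3)
  B vs C: [5 vs 7, 1 vs 4, 5 vs 6] → B does not strictly dominate C (column X: 5 ≤ 7)
  C vs A: [7 vs 3, 4 vs 3, 6 vs 1] → C strictly dominates A
  C vs B: [7 vs 5, 4 vs 1, 6 vs 5] → C strictly dominates B
C strictly dominates every other strategy → strictly dominant.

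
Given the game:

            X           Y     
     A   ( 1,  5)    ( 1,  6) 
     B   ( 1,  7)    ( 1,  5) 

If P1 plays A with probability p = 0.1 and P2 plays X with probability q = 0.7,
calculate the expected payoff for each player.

E[P1] = 1.0, E[P2] = 6.29

Work:
E[P1] = p·q·π₁(A,X) + p·(1-q)·π₁(A,Y) + (1-p)·q·π₁(B,X) + (1-p)·(1-q)·π₁(B,Y)
= 0.1·0.7·1 + 0.1·0.3·1 + 0.9·0.7·1 + 0.9·0.3·1
= 1.0

E[P2] = 6.29 (similar calculation)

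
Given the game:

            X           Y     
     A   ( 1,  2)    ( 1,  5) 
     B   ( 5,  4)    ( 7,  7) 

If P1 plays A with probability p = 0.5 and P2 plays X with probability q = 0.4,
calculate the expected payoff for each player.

E[P1] = 3.6, E[P2] = 4.8

Work:
E[P1] = p·q·π₁(A,X) + p·(1-q)·π₁(A,Y) + (1-p)·q·π₁(B,X) + (1-p)·(1-q)·π₁(B,Y)
= 0.5·0.4·1 + 0.5·0.6·1 + 0.5·0.4·5 + 0.5·0.6·7
= 3.6

E[P2] = 4.8 (similar calculation)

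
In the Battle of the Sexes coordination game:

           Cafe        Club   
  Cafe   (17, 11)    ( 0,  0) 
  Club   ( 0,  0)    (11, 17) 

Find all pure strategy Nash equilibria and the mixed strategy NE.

Pure NE: (Cafe, Cafe) and (Club, Club); Mixed NE: p = 0.6071, q = 0.3929

Work:
Check pure NE:
(Cafe, Cafe): (17, 11) - no unilateral deviation beneficial
(Club, Club): (11, 17) - no unilateral deviation beneficial
Mixed NE: P1 plays Cafe with p = 0.6071, P2 plays Cafe with q = 0.3929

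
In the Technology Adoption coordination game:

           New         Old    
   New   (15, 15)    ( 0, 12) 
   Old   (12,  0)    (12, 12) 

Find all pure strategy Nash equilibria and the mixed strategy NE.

Pure NE: (New, New) and (Old, Old); Mixed NE: p = 0.8, q = 0.8

Work:
Check pure NE:
(New, New): (15, 15) - no unilateral deviation beneficial
(Old, Old): (12, 12) - no unilateral deviation beneficial
Mixed NE: P1 plays New with p = 0.8, P2 plays New with q = 0.8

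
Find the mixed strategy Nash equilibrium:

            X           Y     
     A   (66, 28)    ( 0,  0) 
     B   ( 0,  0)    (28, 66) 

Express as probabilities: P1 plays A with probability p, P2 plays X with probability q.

p = 0.7021, q = 0.2979

Work:
Find probabilities that make opponent indifferent:
P2 chooses q to make P1 indifferent between A and B
P1 chooses p to make P2 indifferent between X and Y
Mixed NE: P1 plays (A: 0.7021, B: 0.2979), P2 plays (X: 0.2979, Y: 0.7021)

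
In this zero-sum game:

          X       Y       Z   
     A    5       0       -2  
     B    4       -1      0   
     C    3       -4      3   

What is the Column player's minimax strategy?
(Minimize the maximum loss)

Column should play Y, value = 0

Work:
Column player minimizes Row's maximum payoff:
Column X: max payoff to Row = 5
Column Y: max payoff to Row = 0
Column Z: max payoff to Row = 3
Minimum is 0, achieved by column Y.
Minimax strategy: Y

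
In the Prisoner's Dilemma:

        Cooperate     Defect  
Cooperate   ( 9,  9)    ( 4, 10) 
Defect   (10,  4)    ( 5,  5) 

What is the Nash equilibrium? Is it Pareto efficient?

(Defect, Defect) is NE; not Pareto efficient

Work:
Defect dominates Cooperate for both players:
If P2 cooperates: Defect (10) > Cooperate (9)
If P2 defects: Defect (5) > Cooperate (4)
NE: (Defect, Defect) with payoff (5, 5)
But (Cooperate, Cooperate) = (9, 9) Pareto dominates (5, 5)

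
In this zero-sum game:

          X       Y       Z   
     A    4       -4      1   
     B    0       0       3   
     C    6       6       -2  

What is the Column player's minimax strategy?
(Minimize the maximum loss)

Column should play Z, value = 3

Work:
Column player minimizes Row's maximum payoff:
Column X: max payoff to Row = 6
Column Y: max payoff to Row = 6
Column Z: max payoff to Row = 3
Minimum is 3, achieved by column Z.
Minimax strategy: Z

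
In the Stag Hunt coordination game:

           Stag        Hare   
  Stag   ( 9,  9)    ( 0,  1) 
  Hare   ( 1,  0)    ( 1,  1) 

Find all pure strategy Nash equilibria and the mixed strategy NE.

Pure NE: (Stag, Stag) and (Hare, Hare); Mixed NE: p = 0.1111, q = 0.1111

Work:
Check pure NE:
(Stag, Stag): (9, 9) - no unilateral deviation beneficial
(Hare, Hare): (1, 1) - no unilateral deviation beneficial
Mixed NE: P1 plays Stag with p = 0.1111, P2 plays Stag with q = 0.1111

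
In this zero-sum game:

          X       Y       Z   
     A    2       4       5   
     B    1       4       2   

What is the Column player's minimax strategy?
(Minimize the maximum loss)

Column should play X, value = 2

Work:
Column player minimizes Row's maximum payoff:
Column X: max payoff to Row = 2
Column Y: max payoff to Row = 4
Column Z: max payoff to Row = 5
Minimum is 2, achieved by column X.
Minimax strategy: X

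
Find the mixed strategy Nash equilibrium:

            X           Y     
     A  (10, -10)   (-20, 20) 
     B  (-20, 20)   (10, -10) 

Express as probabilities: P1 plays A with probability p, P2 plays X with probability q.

p = 0.5, q = 0.5

Work:
Find probabilities that make opponent indifferent:
P2 chooses q to make P1 indifferent between A and B
P1 chooses p to make P2 indifferent between X and Y
Mixed NE: P1 plays (A: 0.5, B: 0.5), P2 plays (X: 0.5, Y: 0.5)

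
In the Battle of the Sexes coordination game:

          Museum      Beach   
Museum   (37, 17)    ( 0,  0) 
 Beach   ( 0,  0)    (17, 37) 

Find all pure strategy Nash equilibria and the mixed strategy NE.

Pure NE: (Museum, Museum) and (Beach, Beach); Mixed NE: p = 0.6852, q = 0.3148

Work:
Check pure NE:
(Museum, Museum): (37, 17) - no unilateral deviation beneficial
(Beach, Beach): (17, 37) - no unilateral deviation beneficial
Mixed NE: P1 plays Museum with p = 0.6852, P2 plays Museum with q = 0.3148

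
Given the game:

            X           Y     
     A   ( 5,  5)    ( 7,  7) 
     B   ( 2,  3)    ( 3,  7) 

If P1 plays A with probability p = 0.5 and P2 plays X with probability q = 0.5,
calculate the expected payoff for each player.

E[P1] = 4.25, E[P2] = 5.5

Work:
E[P1] = p·q·π₁(A,X) + p·(1-q)·π₁(A,Y) + (1-p)·q·π₁(B,X) + (1-p)·(1-q)·π₁(B,Y)
= 0.5·0.5·5 + 0.5·0.5·7 + 0.5·0.5·2 + 0.5·0.5·3
= 4.25

E[P2] = 5.5 (similar calculation)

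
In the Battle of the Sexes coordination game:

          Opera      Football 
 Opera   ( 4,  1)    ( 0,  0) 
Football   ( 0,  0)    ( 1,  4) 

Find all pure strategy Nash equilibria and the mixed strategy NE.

Pure NE: (Opera, Opera) and (Football, Football); Mixed NE: p = 0.8, q = 0.2

Work:
Check pure NE:
(Opera, Opera): (4, 1) - no unilateral deviation beneficial
(Football, Football): (1, 4) - no unilateral deviation beneficial
Mixed NE: P1 plays Opera with p = 0.8, P2 plays Opera with q = 0.2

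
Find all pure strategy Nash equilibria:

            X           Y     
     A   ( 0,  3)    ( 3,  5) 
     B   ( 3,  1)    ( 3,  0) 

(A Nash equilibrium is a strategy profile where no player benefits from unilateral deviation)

Nash equilibrium: (A, Y), (B, X)

Work:
Best responses:
  P1 vs X: payoffs [0, 3] → best response B (payoff 3)
  P1 vs Y: payoffs [3, 3] → best response A/B (payoff 3)
  P2 vs A: payoffs [3, 5] → best response Y (payoff 5)
  P2 vs B: payoffs [1, 0] → best response X (payoff 1)
Mutual best responses: (A,Y), (B,X) → Nash equilibria.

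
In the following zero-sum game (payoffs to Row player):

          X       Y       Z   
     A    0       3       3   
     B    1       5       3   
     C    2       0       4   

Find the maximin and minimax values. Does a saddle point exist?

Maximin = 1, Minimax = 2, Saddle: False

Work:
Row minimums: [0, 1, 0] → maximin = 1
Column maximums: [2, 5, 4] → minimax = 2
No saddle point (maximin ≠ minimax). Mixed strategy needed.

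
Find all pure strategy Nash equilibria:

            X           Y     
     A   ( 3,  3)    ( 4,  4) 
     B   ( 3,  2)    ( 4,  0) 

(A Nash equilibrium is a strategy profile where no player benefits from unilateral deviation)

Nash equilibrium: (A, Y), (B, X)

Work:
Best responses:
  P1 vs X: payoffs [3, 3] → best response A/B (payoff 3)
  P1 vs Y: payoffs [4, 4] → best response A/B (payoff 4)
  P2 vs A: payoffs [3, 4] → best response Y (payoff 4)
  P2 vs B: payoffs [2, 0] → best response X (payoff 2)
Mutual best responses: (A,Y), (B,X) → Nash equilibria.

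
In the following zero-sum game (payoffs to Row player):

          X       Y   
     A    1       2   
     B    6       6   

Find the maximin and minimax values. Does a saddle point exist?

Maximin = 6, Minimax = 6, Saddle: True

Work:
Row minimums: [1, 6] → maximin = 6
Column maximums: [6, 6] → minimax = 6
Saddle point exists! Game value = 6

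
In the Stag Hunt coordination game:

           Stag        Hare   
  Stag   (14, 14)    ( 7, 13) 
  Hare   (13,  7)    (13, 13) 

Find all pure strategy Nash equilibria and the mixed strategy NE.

Pure NE: (Stag, Stag) and (Hare, Hare); Mixed NE: p = 0.8571, q = 0.8571

Work:
Check pure NE:
(Stag, Stag): (14, 14) - no unilateral deviation beneficial
(Hare, Hare): (13, 13) - no unilateral deviation beneficial
Mixed NE: P1 plays Stag with p = 0.8571, P2 plays Stag with q = 0.8571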